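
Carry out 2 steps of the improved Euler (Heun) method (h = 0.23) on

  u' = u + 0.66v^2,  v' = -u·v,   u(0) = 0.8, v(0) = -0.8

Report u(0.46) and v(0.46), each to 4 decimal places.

1.4352, -0.4854

Heun on (u,v): k1 = f(t_n, state_n); k2 = f(t_n + h, state_n + h·k1); state_{n+1} = state_n + (h/2)·(k1 + k2).
0.000000: (0.800000, -0.800000)
  k1 = (1.222400, 0.640000)
  predictor → (1.081152, -0.652800)
  k2 = (1.362410, 0.705776)
  → (1.097253, -0.645236)
0.230000: (1.097253, -0.645236)
  k1 = (1.372030, 0.707987)
  predictor → (1.412820, -0.482399)
  k2 = (1.566408, 0.681543)
  → (1.435173, -0.485440)
(u(0.46), v(0.46)) ≈ (1.4352, -0.4854)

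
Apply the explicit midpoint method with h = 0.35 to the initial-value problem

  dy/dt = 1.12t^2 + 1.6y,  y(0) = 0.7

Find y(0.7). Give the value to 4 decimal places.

2.2053

Midpoint: k1 = f(t_n, y_n); k2 = f(t_n + h/2, y_n + (h/2)·k1); y_{n+1} = y_n + h·k2.
t=0.000000, y=0.700000:
  k1 = f(0.000000, 0.700000) = 1.120000
  k2 = f(0.175000, 0.896000) = 1.467900
  y ← 0.700000 + 0.35·1.467900 = 1.213765
t=0.350000, y=1.213765:
  k1 = f(0.350000, 1.213765) = 2.079224
  k2 = f(0.525000, 1.577629) = 2.832907
  y ← 1.213765 + 0.35·2.832907 = 2.205282
y(0.7) ≈ 2.2053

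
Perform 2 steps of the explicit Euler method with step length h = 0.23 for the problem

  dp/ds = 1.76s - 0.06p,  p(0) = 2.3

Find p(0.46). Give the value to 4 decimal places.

Euler: p_{n+1} = p_n + h·f(s_n, p_n).
s=0.000000, p=2.300000: f=-0.138000 → p ← 2.300000 + 0.23·(-0.138000) = 2.268260
s=0.230000, p=2.268260: f=0.268704 → p ← 2.268260 + 0.23·0.268704 = 2.330062
p(0.46) ≈ 2.3301

2.3301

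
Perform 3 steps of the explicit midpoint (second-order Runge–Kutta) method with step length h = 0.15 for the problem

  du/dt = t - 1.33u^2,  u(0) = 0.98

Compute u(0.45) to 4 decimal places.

Midpoint: k1 = f(t_n, u_n); k2 = f(t_n + h/2, u_n + (h/2)·k1); u_{n+1} = u_n + h·k2.
t=0.000000, u=0.980000:
  k1 = f(0.000000, 0.980000) = -1.277332
  k2 = f(0.075000, 0.884200) = -0.964807
  u ← 0.980000 + 0.15·(-0.964807) = 0.835279
t=0.150000, u=0.835279:
  k1 = f(0.150000, 0.835279) = -0.777929
  k2 = f(0.225000, 0.776934) = -0.577824
  u ← 0.835279 + 0.15·(-0.577824) = 0.748605
t=0.300000, u=0.748605:
  k1 = f(0.300000, 0.748605) = -0.445345
  k2 = f(0.375000, 0.715204) = -0.305318
  u ← 0.748605 + 0.15·(-0.305318) = 0.702808
u(0.45) ≈ 0.7028

0.7028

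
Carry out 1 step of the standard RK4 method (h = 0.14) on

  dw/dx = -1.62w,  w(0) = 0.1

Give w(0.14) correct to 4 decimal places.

0.0797

RK4: k1 = f(x_n, w_n); k2 = f(x_n + h/2, w_n + (h/2)·k1); k3 = f(x_n + h/2, w_n + (h/2)·k2); k4 = f(x_n + h, w_n + h·k3); w_{n+1} = w_n + (h/6)·(k1 + 2k2 + 2k3 + k4).
x=0.000000, w=0.100000:
  k1 = f(0.000000, 0.100000) = -0.162000
  k2 = f(0.070000, 0.088660) = -0.143629
  k3 = f(0.070000, 0.089946) = -0.145712
  k4 = f(0.140000, 0.079600) = -0.128952
  w ← 0.100000 + (0.14/6)·(k1 + 2k2 + 2k3 + k4) = 0.079709
w(0.14) ≈ 0.0797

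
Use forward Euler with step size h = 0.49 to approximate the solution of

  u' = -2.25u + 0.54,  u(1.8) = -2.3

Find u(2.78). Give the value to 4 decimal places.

0.2133

Euler: u_{n+1} = u_n + h·f(x_n, u_n).
x=1.800000, u=-2.300000: f=5.715000 → u ← -2.300000 + 0.49·5.715000 = 0.500350
x=2.290000, u=0.500350: f=-0.585788 → u ← 0.500350 + 0.49·(-0.585788) = 0.213314
u(2.78) ≈ 0.2133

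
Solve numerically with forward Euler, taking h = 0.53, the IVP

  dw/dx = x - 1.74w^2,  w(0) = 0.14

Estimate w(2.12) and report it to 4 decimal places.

Euler: w_{n+1} = w_n + h·f(x_n, w_n).
x=0.000000, w=0.140000: f=-0.034104 → w ← 0.140000 + 0.53·(-0.034104) = 0.121925
x=0.530000, w=0.121925: f=0.504134 → w ← 0.121925 + 0.53·0.504134 = 0.389116
x=1.060000, w=0.389116: f=0.796545 → w ← 0.389116 + 0.53·0.796545 = 0.811284
x=1.590000, w=0.811284: f=0.444762 → w ← 0.811284 + 0.53·0.444762 = 1.047009
w(2.12) ≈ 1.0470

1.0470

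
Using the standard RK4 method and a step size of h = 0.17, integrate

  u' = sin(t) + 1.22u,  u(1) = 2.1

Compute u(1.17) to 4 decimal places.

RK4: k1 = f(t_n, u_n); k2 = f(t_n + h/2, u_n + (h/2)·k1); k3 = f(t_n + h/2, u_n + (h/2)·k2); k4 = f(t_n + h, u_n + h·k3); u_{n+1} = u_n + (h/6)·(k1 + 2k2 + 2k3 + k4).
t=1.000000, u=2.100000:
  k1 = f(1.000000, 2.100000) = 3.403471
  k2 = f(1.085000, 2.389295) = 3.799243
  k3 = f(1.085000, 2.422936) = 3.840285
  k4 = f(1.170000, 2.752848) = 4.279226
  u ← 2.100000 + (0.17/6)·(k1 + 2k2 + 2k3 + k4) = 2.750583
u(1.17) ≈ 2.7506

2.7506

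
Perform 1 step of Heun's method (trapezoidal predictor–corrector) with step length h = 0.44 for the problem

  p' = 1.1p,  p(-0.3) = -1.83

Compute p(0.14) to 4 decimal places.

-2.9301

Heun: k1 = f(s_n, p_n); k2 = f(s_n + h, p_n + h·k1); p_{n+1} = p_n + (h/2)·(k1 + k2).
s=-0.300000, p=-1.830000:
  k1 = f(-0.300000, -1.830000) = -2.013000
  k2 = f(0.140000, -2.715720) = -2.987292
  p ← -1.830000 + (0.44/2)·(-2.013000 + (-2.987292)) = -2.930064
p(0.14) ≈ -2.9301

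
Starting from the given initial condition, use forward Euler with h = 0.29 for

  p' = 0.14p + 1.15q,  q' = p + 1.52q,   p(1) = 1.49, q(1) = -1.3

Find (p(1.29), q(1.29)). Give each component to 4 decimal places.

1.1169, -1.4409

Euler on (p,q): p_{n+1} = p_n + h·p', q_{n+1} = q_n + h·q'.
1.000000: (1.490000, -1.300000); f=(-1.286400, -0.486000) → (1.116944, -1.440940)
(p(1.29), q(1.29)) ≈ (1.1169, -1.4409)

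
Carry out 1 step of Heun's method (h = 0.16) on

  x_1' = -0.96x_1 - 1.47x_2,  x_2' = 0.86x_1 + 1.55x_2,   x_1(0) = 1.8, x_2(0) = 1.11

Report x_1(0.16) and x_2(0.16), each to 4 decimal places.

1.2422, 1.6608

Heun on (x_1,x_2): k1 = f(s_n, state_n); k2 = f(s_n + h, state_n + h·k1); state_{n+1} = state_n + (h/2)·(k1 + k2).
0.000000: (1.800000, 1.110000)
  k1 = (-3.359700, 3.268500)
  predictor → (1.262448, 1.632960)
  k2 = (-3.612401, 3.616793)
  → (1.242232, 1.660823)
(x_1(0.16), x_2(0.16)) ≈ (1.2422, 1.6608)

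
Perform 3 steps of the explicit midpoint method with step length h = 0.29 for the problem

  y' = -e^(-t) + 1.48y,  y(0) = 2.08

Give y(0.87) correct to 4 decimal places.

Midpoint: k1 = f(t_n, y_n); k2 = f(t_n + h/2, y_n + (h/2)·k1); y_{n+1} = y_n + h·k2.
t=0.000000, y=2.080000:
  k1 = f(0.000000, 2.080000) = 2.078400
  k2 = f(0.145000, 2.381368) = 2.659402
  y ← 2.080000 + 0.29·2.659402 = 2.851227
t=0.290000, y=2.851227:
  k1 = f(0.290000, 2.851227) = 3.471552
  k2 = f(0.435000, 3.354602) = 4.317546
  y ← 2.851227 + 0.29·4.317546 = 4.103315
t=0.580000, y=4.103315:
  k1 = f(0.580000, 4.103315) = 5.513008
  k2 = f(0.725000, 4.902701) = 6.771673
  y ← 4.103315 + 0.29·6.771673 = 6.067100
y(0.87) ≈ 6.0671

6.0671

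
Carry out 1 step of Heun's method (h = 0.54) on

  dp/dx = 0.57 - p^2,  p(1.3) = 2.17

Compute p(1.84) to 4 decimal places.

1.2053

Heun: k1 = f(x_n, p_n); k2 = f(x_n + h, p_n + h·k1); p_{n+1} = p_n + (h/2)·(k1 + k2).
x=1.300000, p=2.170000:
  k1 = f(1.300000, 2.170000) = -4.138900
  k2 = f(1.840000, -0.065006) = 0.565774
  p ← 2.170000 + (0.54/2)·(-4.138900 + 0.565774) = 1.205256
p(1.84) ≈ 1.2053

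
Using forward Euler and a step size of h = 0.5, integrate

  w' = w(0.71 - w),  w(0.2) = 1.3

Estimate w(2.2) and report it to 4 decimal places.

Euler: w_{n+1} = w_n + h·f(t_n, w_n).
t=0.200000, w=1.300000: f=-0.767000 → w ← 1.300000 + 0.5·(-0.767000) = 0.916500
t=0.700000, w=0.916500: f=-0.189257 → w ← 0.916500 + 0.5·(-0.189257) = 0.821871
t=1.200000, w=0.821871: f=-0.091944 → w ← 0.821871 + 0.5·(-0.091944) = 0.775899
t=1.700000, w=0.775899: f=-0.051131 → w ← 0.775899 + 0.5·(-0.051131) = 0.750334
w(2.2) ≈ 0.7503

0.7503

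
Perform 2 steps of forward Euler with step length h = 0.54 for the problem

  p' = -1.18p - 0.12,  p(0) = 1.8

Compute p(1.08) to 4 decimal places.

0.1486

Euler: p_{n+1} = p_n + h·f(t_n, p_n).
t=0.000000, p=1.800000: f=-2.244000 → p ← 1.800000 + 0.54·(-2.244000) = 0.588240
t=0.540000, p=0.588240: f=-0.814123 → p ← 0.588240 + 0.54·(-0.814123) = 0.148613
p(1.08) ≈ 0.1486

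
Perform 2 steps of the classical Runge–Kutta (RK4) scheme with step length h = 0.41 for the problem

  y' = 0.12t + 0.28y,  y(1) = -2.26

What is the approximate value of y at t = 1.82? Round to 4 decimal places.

RK4: k1 = f(t_n, y_n); k2 = f(t_n + h/2, y_n + (h/2)·k1); k3 = f(t_n + h/2, y_n + (h/2)·k2); k4 = f(t_n + h, y_n + h·k3); y_{n+1} = y_n + (h/6)·(k1 + 2k2 + 2k3 + k4).
t=1.000000, y=-2.260000:
  k1 = f(1.000000, -2.260000) = -0.512800
  k2 = f(1.205000, -2.365124) = -0.517635
  k3 = f(1.205000, -2.366115) = -0.517912
  k4 = f(1.410000, -2.472344) = -0.523056
  y ← -2.260000 + (0.41/6)·(k1 + 2k2 + 2k3 + k4) = -2.472308
t=1.410000, y=-2.472308:
  k1 = f(1.410000, -2.472308) = -0.523046
  k2 = f(1.615000, -2.579533) = -0.528469
  k3 = f(1.615000, -2.580644) = -0.528780
  k4 = f(1.820000, -2.689108) = -0.534550
  y ← -2.472308 + (0.41/6)·(k1 + 2k2 + 2k3 + k4) = -2.689068
y(1.82) ≈ -2.6891

-2.6891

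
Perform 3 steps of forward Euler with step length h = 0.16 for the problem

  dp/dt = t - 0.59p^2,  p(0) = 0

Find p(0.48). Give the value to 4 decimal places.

0.0767

Euler: p_{n+1} = p_n + h·f(t_n, p_n).
t=0.000000, p=0.000000: f=0.000000 → p ← 0.000000 + 0.16·0.000000 = 0.000000
t=0.160000, p=0.000000: f=0.160000 → p ← 0.000000 + 0.16·0.160000 = 0.025600
t=0.320000, p=0.025600: f=0.319613 → p ← 0.025600 + 0.16·0.319613 = 0.076738
p(0.48) ≈ 0.0767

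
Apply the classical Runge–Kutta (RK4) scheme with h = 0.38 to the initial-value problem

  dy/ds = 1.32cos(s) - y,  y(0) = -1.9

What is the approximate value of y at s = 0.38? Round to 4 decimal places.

-0.8932

RK4: k1 = f(s_n, y_n); k2 = f(s_n + h/2, y_n + (h/2)·k1); k3 = f(s_n + h/2, y_n + (h/2)·k2); k4 = f(s_n + h, y_n + h·k3); y_{n+1} = y_n + (h/6)·(k1 + 2k2 + 2k3 + k4).
s=0.000000, y=-1.900000:
  k1 = f(0.000000, -1.900000) = 3.220000
  k2 = f(0.190000, -1.288200) = 2.584446
  k3 = f(0.190000, -1.408955) = 2.705201
  k4 = f(0.380000, -0.872024) = 2.097861
  y ← -1.900000 + (0.38/6)·(k1 + 2k2 + 2k3 + k4) = -0.893180
y(0.38) ≈ -0.8932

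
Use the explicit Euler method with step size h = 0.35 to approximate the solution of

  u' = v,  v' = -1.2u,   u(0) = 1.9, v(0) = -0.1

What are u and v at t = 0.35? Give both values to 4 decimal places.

1.8650, -0.8980

Euler on (u,v): u_{n+1} = u_n + h·u', v_{n+1} = v_n + h·v'.
0.000000: (1.900000, -0.100000); f=(-0.100000, -2.280000) → (1.865000, -0.898000)
(u(0.35), v(0.35)) ≈ (1.8650, -0.8980)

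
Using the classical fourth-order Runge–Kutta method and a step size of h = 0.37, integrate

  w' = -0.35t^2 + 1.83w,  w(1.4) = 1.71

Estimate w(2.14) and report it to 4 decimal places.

RK4: k1 = f(t_n, w_n); k2 = f(t_n + h/2, w_n + (h/2)·k1); k3 = f(t_n + h/2, w_n + (h/2)·k2); k4 = f(t_n + h, w_n + h·k3); w_{n+1} = w_n + (h/6)·(k1 + 2k2 + 2k3 + k4).
t=1.400000, w=1.710000:
  k1 = f(1.400000, 1.710000) = 2.443300
  k2 = f(1.585000, 2.162011) = 3.077200
  k3 = f(1.585000, 2.279282) = 3.291807
  k4 = f(1.770000, 2.927969) = 4.261668
  w ← 1.710000 + (0.37/6)·(k1 + 2k2 + 2k3 + k4) = 2.908984
t=1.770000, w=2.908984:
  k1 = f(1.770000, 2.908984) = 4.226926
  k2 = f(1.955000, 3.690965) = 5.416758
  k3 = f(1.955000, 3.911084) = 5.819575
  k4 = f(2.140000, 5.062227) = 7.661015
  w ← 2.908984 + (0.37/6)·(k1 + 2k2 + 2k3 + k4) = 5.027888
w(2.14) ≈ 5.0279

5.0279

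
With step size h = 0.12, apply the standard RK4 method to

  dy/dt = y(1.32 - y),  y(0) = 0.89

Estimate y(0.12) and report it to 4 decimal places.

RK4: k1 = f(t_n, y_n); k2 = f(t_n + h/2, y_n + (h/2)·k1); k3 = f(t_n + h/2, y_n + (h/2)·k2); k4 = f(t_n + h, y_n + h·k3); y_{n+1} = y_n + (h/6)·(k1 + 2k2 + 2k3 + k4).
t=0.000000, y=0.890000:
  k1 = f(0.000000, 0.890000) = 0.382700
  k2 = f(0.060000, 0.912962) = 0.371610
  k3 = f(0.060000, 0.912297) = 0.371946
  k4 = f(0.120000, 0.934634) = 0.360176
  y ← 0.890000 + (0.12/6)·(k1 + 2k2 + 2k3 + k4) = 0.934600
y(0.12) ≈ 0.9346

0.9346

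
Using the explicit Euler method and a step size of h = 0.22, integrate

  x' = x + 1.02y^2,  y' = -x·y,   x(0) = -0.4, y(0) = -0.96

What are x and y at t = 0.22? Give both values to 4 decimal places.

-0.2812, -1.0445

Euler on (x,y): x_{n+1} = x_n + h·x', y_{n+1} = y_n + h·y'.
0.000000: (-0.400000, -0.960000); f=(0.540032, -0.384000) → (-0.281193, -1.044480)
(x(0.22), y(0.22)) ≈ (-0.2812, -1.0445)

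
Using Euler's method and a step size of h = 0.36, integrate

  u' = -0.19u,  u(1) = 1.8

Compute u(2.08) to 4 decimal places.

1.4553

Euler: u_{n+1} = u_n + h·f(x_n, u_n).
x=1.000000, u=1.800000: f=-0.342000 → u ← 1.800000 + 0.36·(-0.342000) = 1.676880
x=1.360000, u=1.676880: f=-0.318607 → u ← 1.676880 + 0.36·(-0.318607) = 1.562181
x=1.720000, u=1.562181: f=-0.296814 → u ← 1.562181 + 0.36·(-0.296814) = 1.455328
u(2.08) ≈ 1.4553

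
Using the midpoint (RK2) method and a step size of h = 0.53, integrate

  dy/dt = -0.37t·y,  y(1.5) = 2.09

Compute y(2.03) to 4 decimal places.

Midpoint: k1 = f(t_n, y_n); k2 = f(t_n + h/2, y_n + (h/2)·k1); y_{n+1} = y_n + h·k2.
t=1.500000, y=2.090000:
  k1 = f(1.500000, 2.090000) = -1.159950
  k2 = f(1.765000, 1.782613) = -1.164136
  y ← 2.090000 + 0.53·(-1.164136) = 1.473008
y(2.03) ≈ 1.4730

1.4730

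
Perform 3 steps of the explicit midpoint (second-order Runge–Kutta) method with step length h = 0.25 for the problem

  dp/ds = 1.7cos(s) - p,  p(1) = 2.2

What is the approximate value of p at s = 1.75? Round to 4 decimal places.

Midpoint: k1 = f(s_n, p_n); k2 = f(s_n + h/2, p_n + (h/2)·k1); p_{n+1} = p_n + h·k2.
s=1.000000, p=2.200000:
  k1 = f(1.000000, 2.200000) = -1.281486
  k2 = f(1.125000, 2.039814) = -1.306814
  p ← 2.200000 + 0.25·(-1.306814) = 1.873296
s=1.250000, p=1.873296:
  k1 = f(1.250000, 1.873296) = -1.337248
  k2 = f(1.375000, 1.706140) = -1.375409
  p ← 1.873296 + 0.25·(-1.375409) = 1.529444
s=1.500000, p=1.529444:
  k1 = f(1.500000, 1.529444) = -1.409191
  k2 = f(1.625000, 1.353295) = -1.445396
  p ← 1.529444 + 0.25·(-1.445396) = 1.168095
p(1.75) ≈ 1.1681

1.1681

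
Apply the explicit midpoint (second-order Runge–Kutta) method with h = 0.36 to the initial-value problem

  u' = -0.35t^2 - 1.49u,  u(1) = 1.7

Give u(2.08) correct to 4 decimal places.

-0.1696

Midpoint: k1 = f(t_n, u_n); k2 = f(t_n + h/2, u_n + (h/2)·k1); u_{n+1} = u_n + h·k2.
t=1.000000, u=1.700000:
  k1 = f(1.000000, 1.700000) = -2.883000
  k2 = f(1.180000, 1.181060) = -2.247119
  u ← 1.700000 + 0.36·(-2.247119) = 0.891037
t=1.360000, u=0.891037:
  k1 = f(1.360000, 0.891037) = -1.975005
  k2 = f(1.540000, 0.535536) = -1.628009
  u ← 0.891037 + 0.36·(-1.628009) = 0.304954
t=1.720000, u=0.304954:
  k1 = f(1.720000, 0.304954) = -1.489821
  k2 = f(1.900000, 0.036786) = -1.318311
  u ← 0.304954 + 0.36·(-1.318311) = -0.169638
u(2.08) ≈ -0.1696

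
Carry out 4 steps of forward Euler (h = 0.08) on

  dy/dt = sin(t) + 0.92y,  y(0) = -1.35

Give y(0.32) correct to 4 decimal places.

Euler: y_{n+1} = y_n + h·f(t_n, y_n).
t=0.000000, y=-1.350000: f=-1.242000 → y ← -1.350000 + 0.08·(-1.242000) = -1.449360
t=0.080000, y=-1.449360: f=-1.253497 → y ← -1.449360 + 0.08·(-1.253497) = -1.549640
t=0.160000, y=-1.549640: f=-1.266350 → y ← -1.549640 + 0.08·(-1.266350) = -1.650948
t=0.240000, y=-1.650948: f=-1.281169 → y ← -1.650948 + 0.08·(-1.281169) = -1.753441
y(0.32) ≈ -1.7534

-1.7534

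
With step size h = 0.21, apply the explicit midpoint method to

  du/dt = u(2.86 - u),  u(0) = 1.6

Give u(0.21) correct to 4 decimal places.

1.9988

Midpoint: k1 = f(t_n, u_n); k2 = f(t_n + h/2, u_n + (h/2)·k1); u_{n+1} = u_n + h·k2.
t=0.000000, u=1.600000:
  k1 = f(0.000000, 1.600000) = 2.016000
  k2 = f(0.105000, 1.811680) = 1.899220
  u ← 1.600000 + 0.21·1.899220 = 1.998836
u(0.21) ≈ 1.9988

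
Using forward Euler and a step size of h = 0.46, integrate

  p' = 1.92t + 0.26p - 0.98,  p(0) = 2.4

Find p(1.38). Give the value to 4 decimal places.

Euler: p_{n+1} = p_n + h·f(t_n, p_n).
t=0.000000, p=2.400000: f=-0.356000 → p ← 2.400000 + 0.46·(-0.356000) = 2.236240
t=0.460000, p=2.236240: f=0.484622 → p ← 2.236240 + 0.46·0.484622 = 2.459166
t=0.920000, p=2.459166: f=1.425783 → p ← 2.459166 + 0.46·1.425783 = 3.115027
p(1.38) ≈ 3.1150

3.1150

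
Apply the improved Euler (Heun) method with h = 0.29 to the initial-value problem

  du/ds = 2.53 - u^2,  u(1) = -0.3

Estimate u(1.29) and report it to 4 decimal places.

Heun: k1 = f(s_n, u_n); k2 = f(s_n + h, u_n + h·k1); u_{n+1} = u_n + (h/2)·(k1 + k2).
s=1.000000, u=-0.300000:
  k1 = f(1.000000, -0.300000) = 2.440000
  k2 = f(1.290000, 0.407600) = 2.363862
  u ← -0.300000 + (0.29/2)·(2.440000 + 2.363862) = 0.396560
u(1.29) ≈ 0.3966

0.3966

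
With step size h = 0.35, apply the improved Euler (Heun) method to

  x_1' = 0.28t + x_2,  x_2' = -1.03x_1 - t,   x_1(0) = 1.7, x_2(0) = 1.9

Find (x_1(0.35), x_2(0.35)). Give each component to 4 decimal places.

Heun on (x_1,x_2): k1 = f(t_n, state_n); k2 = f(t_n + h, state_n + h·k1); state_{n+1} = state_n + (h/2)·(k1 + k2).
0.000000: (1.700000, 1.900000)
  k1 = (1.900000, -1.751000)
  predictor → (2.365000, 1.287150)
  k2 = (1.385150, -2.785950)
  → (2.274901, 1.106034)
(x_1(0.35), x_2(0.35)) ≈ (2.2749, 1.1060)

2.2749, 1.1060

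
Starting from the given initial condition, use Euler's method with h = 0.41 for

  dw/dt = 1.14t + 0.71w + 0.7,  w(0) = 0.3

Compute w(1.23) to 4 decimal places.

Euler: w_{n+1} = w_n + h·f(t_n, w_n).
t=0.000000, w=0.300000: f=0.913000 → w ← 0.300000 + 0.41·0.913000 = 0.674330
t=0.410000, w=0.674330: f=1.646174 → w ← 0.674330 + 0.41·1.646174 = 1.349261
t=0.820000, w=1.349261: f=2.592776 → w ← 1.349261 + 0.41·2.592776 = 2.412299
w(1.23) ≈ 2.4123

2.4123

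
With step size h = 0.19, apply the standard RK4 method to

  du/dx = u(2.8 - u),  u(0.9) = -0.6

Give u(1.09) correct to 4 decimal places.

RK4: k1 = f(x_n, u_n); k2 = f(x_n + h/2, u_n + (h/2)·k1); k3 = f(x_n + h/2, u_n + (h/2)·k2); k4 = f(x_n + h, u_n + h·k3); u_{n+1} = u_n + (h/6)·(k1 + 2k2 + 2k3 + k4).
x=0.900000, u=-0.600000:
  k1 = f(0.900000, -0.600000) = -2.040000
  k2 = f(0.995000, -0.793800) = -2.852758
  k3 = f(0.995000, -0.871012) = -3.197496
  k4 = f(1.090000, -1.207524) = -4.839182
  u ← -0.600000 + (0.19/6)·(k1 + 2k2 + 2k3 + k4) = -1.201024
u(1.09) ≈ -1.2010

-1.2010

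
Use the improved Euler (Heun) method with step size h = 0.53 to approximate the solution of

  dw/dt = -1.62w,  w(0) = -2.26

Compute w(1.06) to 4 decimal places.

Heun: k1 = f(t_n, w_n); k2 = f(t_n + h, w_n + h·k1); w_{n+1} = w_n + (h/2)·(k1 + k2).
t=0.000000, w=-2.260000:
  k1 = f(0.000000, -2.260000) = 3.661200
  k2 = f(0.530000, -0.319564) = 0.517694
  w ← -2.260000 + (0.53/2)·(3.661200 + 0.517694) = -1.152593
t=0.530000, w=-1.152593:
  k1 = f(0.530000, -1.152593) = 1.867201
  k2 = f(1.060000, -0.162977) = 0.264022
  w ← -1.152593 + (0.53/2)·(1.867201 + 0.264022) = -0.587819
w(1.06) ≈ -0.5878

-0.5878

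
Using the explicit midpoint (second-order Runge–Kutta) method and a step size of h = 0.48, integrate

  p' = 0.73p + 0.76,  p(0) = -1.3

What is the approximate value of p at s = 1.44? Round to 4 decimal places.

-1.7696

Midpoint: k1 = f(s_n, p_n); k2 = f(s_n + h/2, p_n + (h/2)·k1); p_{n+1} = p_n + h·k2.
s=0.000000, p=-1.300000:
  k1 = f(0.000000, -1.300000) = -0.189000
  k2 = f(0.240000, -1.345360) = -0.222113
  p ← -1.300000 + 0.48·(-0.222113) = -1.406614
s=0.480000, p=-1.406614:
  k1 = f(0.480000, -1.406614) = -0.266828
  k2 = f(0.720000, -1.470653) = -0.313577
  p ← -1.406614 + 0.48·(-0.313577) = -1.557131
s=0.960000, p=-1.557131:
  k1 = f(0.960000, -1.557131) = -0.376706
  k2 = f(1.200000, -1.647540) = -0.442704
  p ← -1.557131 + 0.48·(-0.442704) = -1.769629
p(1.44) ≈ -1.7696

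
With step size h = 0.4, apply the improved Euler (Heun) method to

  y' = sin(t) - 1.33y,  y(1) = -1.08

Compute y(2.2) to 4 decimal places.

0.2857

Heun: k1 = f(t_n, y_n); k2 = f(t_n + h, y_n + h·k1); y_{n+1} = y_n + (h/2)·(k1 + k2).
t=1.000000, y=-1.080000:
  k1 = f(1.000000, -1.080000) = 2.277871
  k2 = f(1.400000, -0.168852) = 1.210022
  y ← -1.080000 + (0.4/2)·(2.277871 + 1.210022) = -0.382421
t=1.400000, y=-0.382421:
  k1 = f(1.400000, -0.382421) = 1.494070
  k2 = f(1.800000, 0.215207) = 0.687623
  y ← -0.382421 + (0.4/2)·(1.494070 + 0.687623) = 0.053917
t=1.800000, y=0.053917:
  k1 = f(1.800000, 0.053917) = 0.902138
  k2 = f(2.200000, 0.414772) = 0.256849
  y ← 0.053917 + (0.4/2)·(0.902138 + 0.256849) = 0.285715
y(2.2) ≈ 0.2857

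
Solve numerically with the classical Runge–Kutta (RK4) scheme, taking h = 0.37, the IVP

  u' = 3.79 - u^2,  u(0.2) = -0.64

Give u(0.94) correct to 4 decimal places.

RK4: k1 = f(t_n, u_n); k2 = f(t_n + h/2, u_n + (h/2)·k1); k3 = f(t_n + h/2, u_n + (h/2)·k2); k4 = f(t_n + h, u_n + h·k3); u_{n+1} = u_n + (h/6)·(k1 + 2k2 + 2k3 + k4).
t=0.200000, u=-0.640000:
  k1 = f(0.200000, -0.640000) = 3.380400
  k2 = f(0.385000, -0.014626) = 3.789786
  k3 = f(0.385000, 0.061110) = 3.786266
  k4 = f(0.570000, 0.760918) = 3.211003
  u ← -0.640000 + (0.37/6)·(k1 + 2k2 + 2k3 + k4) = 0.700850
t=0.570000, u=0.700850:
  k1 = f(0.570000, 0.700850) = 3.298810
  k2 = f(0.755000, 1.311129) = 2.070940
  k3 = f(0.755000, 1.083973) = 2.615002
  k4 = f(0.940000, 1.668400) = 1.006441
  u ← 0.700850 + (0.37/6)·(k1 + 2k2 + 2k3 + k4) = 1.544273
u(0.94) ≈ 1.5443

1.5443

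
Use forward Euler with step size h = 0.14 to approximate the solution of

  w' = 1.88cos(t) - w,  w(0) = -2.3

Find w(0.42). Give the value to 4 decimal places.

-0.7912

Euler: w_{n+1} = w_n + h·f(t_n, w_n).
t=0.000000, w=-2.300000: f=4.180000 → w ← -2.300000 + 0.14·4.180000 = -1.714800
t=0.140000, w=-1.714800: f=3.576406 → w ← -1.714800 + 0.14·3.576406 = -1.214103
t=0.280000, w=-1.214103: f=3.020887 → w ← -1.214103 + 0.14·3.020887 = -0.791179
w(0.42) ≈ -0.7912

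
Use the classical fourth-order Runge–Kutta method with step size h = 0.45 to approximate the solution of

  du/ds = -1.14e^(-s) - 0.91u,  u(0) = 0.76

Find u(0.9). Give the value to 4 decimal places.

RK4: k1 = f(s_n, u_n); k2 = f(s_n + h/2, u_n + (h/2)·k1); k3 = f(s_n + h/2, u_n + (h/2)·k2); k4 = f(s_n + h, u_n + h·k3); u_{n+1} = u_n + (h/6)·(k1 + 2k2 + 2k3 + k4).
s=0.000000, u=0.760000:
  k1 = f(0.000000, 0.760000) = -1.831600
  k2 = f(0.225000, 0.347890) = -1.226888
  k3 = f(0.225000, 0.483950) = -1.350703
  k4 = f(0.450000, 0.152184) = -0.865383
  u ← 0.760000 + (0.45/6)·(k1 + 2k2 + 2k3 + k4) = 0.171088
s=0.450000, u=0.171088:
  k1 = f(0.450000, 0.171088) = -0.882586
  k2 = f(0.675000, -0.027494) = -0.555419
  k3 = f(0.675000, 0.046118) = -0.622406
  k4 = f(0.900000, -0.108995) = -0.364304
  u ← 0.171088 + (0.45/6)·(k1 + 2k2 + 2k3 + k4) = -0.099103
u(0.9) ≈ -0.0991

-0.0991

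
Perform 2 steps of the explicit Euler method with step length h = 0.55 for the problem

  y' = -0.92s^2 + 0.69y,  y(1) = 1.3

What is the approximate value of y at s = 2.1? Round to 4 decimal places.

0.5602

Euler: y_{n+1} = y_n + h·f(s_n, y_n).
s=1.000000, y=1.300000: f=-0.023000 → y ← 1.300000 + 0.55·(-0.023000) = 1.287350
s=1.550000, y=1.287350: f=-1.322029 → y ← 1.287350 + 0.55·(-1.322029) = 0.560234
y(2.1) ≈ 0.5602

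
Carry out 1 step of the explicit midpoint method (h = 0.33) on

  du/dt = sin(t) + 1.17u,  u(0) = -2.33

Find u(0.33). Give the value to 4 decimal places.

Midpoint: k1 = f(t_n, u_n); k2 = f(t_n + h/2, u_n + (h/2)·k1); u_{n+1} = u_n + h·k2.
t=0.000000, u=-2.330000:
  k1 = f(0.000000, -2.330000) = -2.726100
  k2 = f(0.165000, -2.779807) = -3.088121
  u ← -2.330000 + 0.33·(-3.088121) = -3.349080
u(0.33) ≈ -3.3491

-3.3491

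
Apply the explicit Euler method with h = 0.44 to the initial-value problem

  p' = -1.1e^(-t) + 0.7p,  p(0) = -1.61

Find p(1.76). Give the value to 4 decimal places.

Euler: p_{n+1} = p_n + h·f(t_n, p_n).
t=0.000000, p=-1.610000: f=-2.227000 → p ← -1.610000 + 0.44·(-2.227000) = -2.589880
t=0.440000, p=-2.589880: f=-2.521356 → p ← -2.589880 + 0.44·(-2.521356) = -3.699277
t=0.880000, p=-3.699277: f=-3.045755 → p ← -3.699277 + 0.44·(-3.045755) = -5.039409
t=1.320000, p=-5.039409: f=-3.821435 → p ← -5.039409 + 0.44·(-3.821435) = -6.720840
p(1.76) ≈ -6.7208

-6.7208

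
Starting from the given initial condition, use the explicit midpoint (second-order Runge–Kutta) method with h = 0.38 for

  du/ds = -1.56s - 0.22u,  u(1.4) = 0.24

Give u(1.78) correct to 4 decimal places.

-0.6871

Midpoint: k1 = f(s_n, u_n); k2 = f(s_n + h/2, u_n + (h/2)·k1); u_{n+1} = u_n + h·k2.
s=1.400000, u=0.240000:
  k1 = f(1.400000, 0.240000) = -2.236800
  k2 = f(1.590000, -0.184992) = -2.439702
  u ← 0.240000 + 0.38·(-2.439702) = -0.687087
u(1.78) ≈ -0.6871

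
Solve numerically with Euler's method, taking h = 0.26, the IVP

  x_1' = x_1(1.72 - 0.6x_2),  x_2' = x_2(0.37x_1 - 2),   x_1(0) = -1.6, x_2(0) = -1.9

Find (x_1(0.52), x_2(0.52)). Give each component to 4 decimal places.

-4.3070, -0.1311

Euler on (x_1,x_2): x_1_{n+1} = x_1_n + h·x_1', x_2_{n+1} = x_2_n + h·x_2'.
0.000000: (-1.600000, -1.900000); f=(-4.576000, 4.924800) → (-2.789760, -0.619552)
0.260000: (-2.789760, -0.619552); f=(-5.835428, 1.878613) → (-4.306971, -0.131113)
(x_1(0.52), x_2(0.52)) ≈ (-4.3070, -0.1311)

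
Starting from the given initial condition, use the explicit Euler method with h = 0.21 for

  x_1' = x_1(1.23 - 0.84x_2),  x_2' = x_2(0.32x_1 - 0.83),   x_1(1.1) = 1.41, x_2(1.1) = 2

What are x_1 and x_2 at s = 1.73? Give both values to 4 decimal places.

Euler on (x_1,x_2): x_1_{n+1} = x_1_n + h·x_1', x_2_{n+1} = x_2_n + h·x_2'.
1.100000: (1.410000, 2.000000); f=(-0.634500, -0.757600) → (1.276755, 1.840904)
1.310000: (1.276755, 1.840904); f=(-0.403913, -0.775828) → (1.191933, 1.677980)
1.520000: (1.191933, 1.677980); f=(-0.213956, -0.752711) → (1.147002, 1.519911)
(x_1(1.73), x_2(1.73)) ≈ (1.1470, 1.5199)

1.1470, 1.5199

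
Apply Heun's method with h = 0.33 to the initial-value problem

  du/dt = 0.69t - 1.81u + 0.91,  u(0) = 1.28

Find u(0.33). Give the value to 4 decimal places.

Heun: k1 = f(t_n, u_n); k2 = f(t_n + h, u_n + h·k1); u_{n+1} = u_n + (h/2)·(k1 + k2).
t=0.000000, u=1.280000:
  k1 = f(0.000000, 1.280000) = -1.406800
  k2 = f(0.330000, 0.815756) = -0.338818
  u ← 1.280000 + (0.33/2)·(-1.406800 + (-0.338818)) = 0.991973
u(0.33) ≈ 0.9920

0.9920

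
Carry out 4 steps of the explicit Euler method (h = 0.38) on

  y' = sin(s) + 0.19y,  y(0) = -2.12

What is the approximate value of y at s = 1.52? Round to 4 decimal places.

-2.0138

Euler: y_{n+1} = y_n + h·f(s_n, y_n).
s=0.000000, y=-2.120000: f=-0.402800 → y ← -2.120000 + 0.38·(-0.402800) = -2.273064
s=0.380000, y=-2.273064: f=-0.060962 → y ← -2.273064 + 0.38·(-0.060962) = -2.296229
s=0.760000, y=-2.296229: f=0.252638 → y ← -2.296229 + 0.38·0.252638 = -2.200227
s=1.140000, y=-2.200227: f=0.490590 → y ← -2.200227 + 0.38·0.490590 = -2.013803
y(1.52) ≈ -2.0138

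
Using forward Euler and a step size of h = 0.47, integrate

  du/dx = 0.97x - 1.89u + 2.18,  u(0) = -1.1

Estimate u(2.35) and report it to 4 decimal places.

Euler: u_{n+1} = u_n + h·f(x_n, u_n).
x=0.000000, u=-1.100000: f=4.259000 → u ← -1.100000 + 0.47·4.259000 = 0.901730
x=0.470000, u=0.901730: f=0.931630 → u ← 0.901730 + 0.47·0.931630 = 1.339596
x=0.940000, u=1.339596: f=0.559963 → u ← 1.339596 + 0.47·0.559963 = 1.602779
x=1.410000, u=1.602779: f=0.518448 → u ← 1.602779 + 0.47·0.518448 = 1.846449
x=1.880000, u=1.846449: f=0.513811 → u ← 1.846449 + 0.47·0.513811 = 2.087940
u(2.35) ≈ 2.0879

2.0879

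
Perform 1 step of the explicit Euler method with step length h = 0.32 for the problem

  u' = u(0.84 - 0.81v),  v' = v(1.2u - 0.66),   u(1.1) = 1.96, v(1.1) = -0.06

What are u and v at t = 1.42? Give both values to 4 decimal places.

2.5173, -0.0925

Euler on (u,v): u_{n+1} = u_n + h·u', v_{n+1} = v_n + h·v'.
1.100000: (1.960000, -0.060000); f=(1.741656, -0.101520) → (2.517330, -0.092486)
(u(1.42), v(1.42)) ≈ (2.5173, -0.0925)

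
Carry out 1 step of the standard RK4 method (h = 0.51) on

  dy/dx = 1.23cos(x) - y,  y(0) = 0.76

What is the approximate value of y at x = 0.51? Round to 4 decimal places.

0.9238

RK4: k1 = f(x_n, y_n); k2 = f(x_n + h/2, y_n + (h/2)·k1); k3 = f(x_n + h/2, y_n + (h/2)·k2); k4 = f(x_n + h, y_n + h·k3); y_{n+1} = y_n + (h/6)·(k1 + 2k2 + 2k3 + k4).
x=0.000000, y=0.760000:
  k1 = f(0.000000, 0.760000) = 0.470000
  k2 = f(0.255000, 0.879850) = 0.310376
  k3 = f(0.255000, 0.839146) = 0.351080
  k4 = f(0.510000, 0.939051) = 0.134425
  y ← 0.760000 + (0.51/6)·(k1 + 2k2 + 2k3 + k4) = 0.923824
y(0.51) ≈ 0.9238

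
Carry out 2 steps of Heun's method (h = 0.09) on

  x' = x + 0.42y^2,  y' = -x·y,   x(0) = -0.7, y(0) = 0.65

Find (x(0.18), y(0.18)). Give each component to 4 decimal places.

Heun on (x,y): k1 = f(t_n, state_n); k2 = f(t_n + h, state_n + h·k1); state_{n+1} = state_n + (h/2)·(k1 + k2).
0.000000: (-0.700000, 0.650000)
  k1 = (-0.522550, 0.455000)
  predictor → (-0.747029, 0.690950)
  k2 = (-0.546517, 0.516160)
  → (-0.748108, 0.693702)
0.090000: (-0.748108, 0.693702)
  k1 = (-0.545994, 0.518964)
  predictor → (-0.797247, 0.740409)
  k2 = (-0.567001, 0.590289)
  → (-0.798193, 0.743619)
(x(0.18), y(0.18)) ≈ (-0.7982, 0.7436)

-0.7982, 0.7436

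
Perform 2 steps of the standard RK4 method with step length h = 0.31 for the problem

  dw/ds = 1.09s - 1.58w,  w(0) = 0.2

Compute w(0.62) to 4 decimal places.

RK4: k1 = f(s_n, w_n); k2 = f(s_n + h/2, w_n + (h/2)·k1); k3 = f(s_n + h/2, w_n + (h/2)·k2); k4 = f(s_n + h, w_n + h·k3); w_{n+1} = w_n + (h/6)·(k1 + 2k2 + 2k3 + k4).
s=0.000000, w=0.200000:
  k1 = f(0.000000, 0.200000) = -0.316000
  k2 = f(0.155000, 0.151020) = -0.069662
  k3 = f(0.155000, 0.189202) = -0.129990
  k4 = f(0.310000, 0.159703) = 0.085569
  w ← 0.200000 + (0.31/6)·(k1 + 2k2 + 2k3 + k4) = 0.167464
s=0.310000, w=0.167464:
  k1 = f(0.310000, 0.167464) = 0.073307
  k2 = f(0.465000, 0.178826) = 0.224304
  k3 = f(0.465000, 0.202231) = 0.187325
  k4 = f(0.620000, 0.225535) = 0.319455
  w ← 0.167464 + (0.31/6)·(k1 + 2k2 + 2k3 + k4) = 0.230292
w(0.62) ≈ 0.2303

0.2303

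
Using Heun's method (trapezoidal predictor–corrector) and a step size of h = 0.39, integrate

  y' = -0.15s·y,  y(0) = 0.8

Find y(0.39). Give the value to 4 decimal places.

0.7909

Heun: k1 = f(s_n, y_n); k2 = f(s_n + h, y_n + h·k1); y_{n+1} = y_n + (h/2)·(k1 + k2).
s=0.000000, y=0.800000:
  k1 = f(0.000000, 0.800000) = 0.000000
  k2 = f(0.390000, 0.800000) = -0.046800
  y ← 0.800000 + (0.39/2)·(0.000000 + (-0.046800)) = 0.790874
y(0.39) ≈ 0.7909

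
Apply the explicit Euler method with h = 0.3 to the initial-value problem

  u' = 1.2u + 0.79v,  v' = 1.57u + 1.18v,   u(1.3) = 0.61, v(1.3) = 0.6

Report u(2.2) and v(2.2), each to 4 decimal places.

2.6133, 3.3811

Euler on (u,v): u_{n+1} = u_n + h·u', v_{n+1} = v_n + h·v'.
1.300000: (0.610000, 0.600000); f=(1.206000, 1.665700) → (0.971800, 1.099710)
1.600000: (0.971800, 1.099710); f=(2.034931, 2.823384) → (1.582279, 1.946725)
1.900000: (1.582279, 1.946725); f=(3.436648, 4.781314) → (2.613274, 3.381119)
(u(2.2), v(2.2)) ≈ (2.6133, 3.3811)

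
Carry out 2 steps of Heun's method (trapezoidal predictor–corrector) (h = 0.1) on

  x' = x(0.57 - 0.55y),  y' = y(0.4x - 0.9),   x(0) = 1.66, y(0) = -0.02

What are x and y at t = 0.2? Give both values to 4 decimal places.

Heun on (x,y): k1 = f(t_n, state_n); k2 = f(t_n + h, state_n + h·k1); state_{n+1} = state_n + (h/2)·(k1 + k2).
0.000000: (1.660000, -0.020000)
  k1 = (0.964460, 0.004720)
  predictor → (1.756446, -0.019528)
  k2 = (1.020039, 0.003855)
  → (1.759225, -0.019571)
0.100000: (1.759225, -0.019571)
  k1 = (1.021695, 0.003842)
  predictor → (1.861394, -0.019187)
  k2 = (1.080638, 0.002982)
  → (1.864342, -0.019230)
(x(0.2), y(0.2)) ≈ (1.8643, -0.0192)

1.8643, -0.0192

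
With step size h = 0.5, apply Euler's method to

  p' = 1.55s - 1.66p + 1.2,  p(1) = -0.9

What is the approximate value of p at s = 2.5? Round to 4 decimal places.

2.4849

Euler: p_{n+1} = p_n + h·f(s_n, p_n).
s=1.000000, p=-0.900000: f=4.244000 → p ← -0.900000 + 0.5·4.244000 = 1.222000
s=1.500000, p=1.222000: f=1.496480 → p ← 1.222000 + 0.5·1.496480 = 1.970240
s=2.000000, p=1.970240: f=1.029402 → p ← 1.970240 + 0.5·1.029402 = 2.484941
p(2.5) ≈ 2.4849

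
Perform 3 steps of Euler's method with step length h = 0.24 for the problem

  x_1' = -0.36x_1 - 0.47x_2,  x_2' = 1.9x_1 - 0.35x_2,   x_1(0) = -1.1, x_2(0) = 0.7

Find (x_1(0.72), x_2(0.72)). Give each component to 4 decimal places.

-0.8778, -0.7944

Euler on (x_1,x_2): x_1_{n+1} = x_1_n + h·x_1', x_2_{n+1} = x_2_n + h·x_2'.
0.000000: (-1.100000, 0.700000); f=(0.067000, -2.335000) → (-1.083920, 0.139600)
0.240000: (-1.083920, 0.139600); f=(0.324599, -2.108308) → (-1.006016, -0.366394)
0.480000: (-1.006016, -0.366394); f=(0.534371, -1.783193) → (-0.877767, -0.794360)
(x_1(0.72), x_2(0.72)) ≈ (-0.8778, -0.7944)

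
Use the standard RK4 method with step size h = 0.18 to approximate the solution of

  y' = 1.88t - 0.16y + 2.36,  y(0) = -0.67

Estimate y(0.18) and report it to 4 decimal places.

-0.2021

RK4: k1 = f(t_n, y_n); k2 = f(t_n + h/2, y_n + (h/2)·k1); k3 = f(t_n + h/2, y_n + (h/2)·k2); k4 = f(t_n + h, y_n + h·k3); y_{n+1} = y_n + (h/6)·(k1 + 2k2 + 2k3 + k4).
t=0.000000, y=-0.670000:
  k1 = f(0.000000, -0.670000) = 2.467200
  k2 = f(0.090000, -0.447952) = 2.600872
  k3 = f(0.090000, -0.435921) = 2.598947
  k4 = f(0.180000, -0.202189) = 2.730750
  y ← -0.670000 + (0.18/6)·(k1 + 2k2 + 2k3 + k4) = -0.202072
y(0.18) ≈ -0.2021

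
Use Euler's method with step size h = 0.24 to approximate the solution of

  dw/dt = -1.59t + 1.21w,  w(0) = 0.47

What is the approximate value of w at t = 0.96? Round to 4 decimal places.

Euler: w_{n+1} = w_n + h·f(t_n, w_n).
t=0.000000, w=0.470000: f=0.568700 → w ← 0.470000 + 0.24·0.568700 = 0.606488
t=0.240000, w=0.606488: f=0.352250 → w ← 0.606488 + 0.24·0.352250 = 0.691028
t=0.480000, w=0.691028: f=0.072944 → w ← 0.691028 + 0.24·0.072944 = 0.708535
t=0.720000, w=0.708535: f=-0.287473 → w ← 0.708535 + 0.24·(-0.287473) = 0.639541
w(0.96) ≈ 0.6395

0.6395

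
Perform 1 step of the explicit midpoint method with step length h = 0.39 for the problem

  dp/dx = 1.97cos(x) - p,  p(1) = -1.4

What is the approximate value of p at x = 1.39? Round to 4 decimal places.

-0.7594

Midpoint: k1 = f(x_n, p_n); k2 = f(x_n + h/2, p_n + (h/2)·k1); p_{n+1} = p_n + h·k2.
x=1.000000, p=-1.400000:
  k1 = f(1.000000, -1.400000) = 2.464396
  k2 = f(1.195000, -0.919443) = 1.642459
  p ← -1.400000 + 0.39·1.642459 = -0.759441
p(1.39) ≈ -0.7594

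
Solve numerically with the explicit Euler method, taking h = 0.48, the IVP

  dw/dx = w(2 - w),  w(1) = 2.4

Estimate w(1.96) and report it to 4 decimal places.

1.9958

Euler: w_{n+1} = w_n + h·f(x_n, w_n).
x=1.000000, w=2.400000: f=-0.960000 → w ← 2.400000 + 0.48·(-0.960000) = 1.939200
x=1.480000, w=1.939200: f=0.117903 → w ← 1.939200 + 0.48·0.117903 = 1.995794
w(1.96) ≈ 1.9958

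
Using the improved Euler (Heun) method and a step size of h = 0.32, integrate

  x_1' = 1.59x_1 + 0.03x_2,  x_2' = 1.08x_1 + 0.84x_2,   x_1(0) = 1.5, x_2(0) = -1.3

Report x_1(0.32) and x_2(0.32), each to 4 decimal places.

Heun on (x_1,x_2): k1 = f(s_n, state_n); k2 = f(s_n + h, state_n + h·k1); state_{n+1} = state_n + (h/2)·(k1 + k2).
0.000000: (1.500000, -1.300000)
  k1 = (2.346000, 0.528000)
  predictor → (2.250720, -1.131040)
  k2 = (3.544714, 1.480704)
  → (2.442514, -0.978607)
(x_1(0.32), x_2(0.32)) ≈ (2.4425, -0.9786)

2.4425, -0.9786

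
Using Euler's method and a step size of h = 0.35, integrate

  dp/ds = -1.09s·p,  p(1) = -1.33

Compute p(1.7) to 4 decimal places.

Euler: p_{n+1} = p_n + h·f(s_n, p_n).
s=1.000000, p=-1.330000: f=1.449700 → p ← -1.330000 + 0.35·1.449700 = -0.822605
s=1.350000, p=-0.822605: f=1.210463 → p ← -0.822605 + 0.35·1.210463 = -0.398943
p(1.7) ≈ -0.3989

-0.3989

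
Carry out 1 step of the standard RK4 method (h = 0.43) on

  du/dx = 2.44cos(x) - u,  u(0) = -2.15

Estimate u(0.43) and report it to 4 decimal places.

-0.5753

RK4: k1 = f(x_n, u_n); k2 = f(x_n + h/2, u_n + (h/2)·k1); k3 = f(x_n + h/2, u_n + (h/2)·k2); k4 = f(x_n + h, u_n + h·k3); u_{n+1} = u_n + (h/6)·(k1 + 2k2 + 2k3 + k4).
x=0.000000, u=-2.150000:
  k1 = f(0.000000, -2.150000) = 4.590000
  k2 = f(0.215000, -1.163150) = 3.546972
  k3 = f(0.215000, -1.387401) = 3.771223
  k4 = f(0.430000, -0.528374) = 2.746250
  u ← -2.150000 + (0.43/6)·(k1 + 2k2 + 2k3 + k4) = -0.575294
u(0.43) ≈ -0.5753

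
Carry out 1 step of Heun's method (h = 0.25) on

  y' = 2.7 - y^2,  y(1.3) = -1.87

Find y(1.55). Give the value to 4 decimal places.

-2.1673

Heun: k1 = f(t_n, y_n); k2 = f(t_n + h, y_n + h·k1); y_{n+1} = y_n + (h/2)·(k1 + k2).
t=1.300000, y=-1.870000:
  k1 = f(1.300000, -1.870000) = -0.796900
  k2 = f(1.550000, -2.069225) = -1.581692
  y ← -1.870000 + (0.25/2)·(-0.796900 + (-1.581692)) = -2.167324
y(1.55) ≈ -2.1673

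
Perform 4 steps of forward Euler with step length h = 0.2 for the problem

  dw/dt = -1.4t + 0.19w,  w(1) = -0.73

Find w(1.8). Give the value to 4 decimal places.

-2.3775

Euler: w_{n+1} = w_n + h·f(t_n, w_n).
t=1.000000, w=-0.730000: f=-1.538700 → w ← -0.730000 + 0.2·(-1.538700) = -1.037740
t=1.200000, w=-1.037740: f=-1.877171 → w ← -1.037740 + 0.2·(-1.877171) = -1.413174
t=1.400000, w=-1.413174: f=-2.228503 → w ← -1.413174 + 0.2·(-2.228503) = -1.858875
t=1.600000, w=-1.858875: f=-2.593186 → w ← -1.858875 + 0.2·(-2.593186) = -2.377512
w(1.8) ≈ -2.3775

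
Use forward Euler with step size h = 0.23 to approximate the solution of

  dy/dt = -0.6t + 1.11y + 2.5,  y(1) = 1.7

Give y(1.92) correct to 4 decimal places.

Euler: y_{n+1} = y_n + h·f(t_n, y_n).
t=1.000000, y=1.700000: f=3.787000 → y ← 1.700000 + 0.23·3.787000 = 2.571010
t=1.230000, y=2.571010: f=4.615821 → y ← 2.571010 + 0.23·4.615821 = 3.632649
t=1.460000, y=3.632649: f=5.656240 → y ← 3.632649 + 0.23·5.656240 = 4.933584
t=1.690000, y=4.933584: f=6.962278 → y ← 4.933584 + 0.23·6.962278 = 6.534908
y(1.92) ≈ 6.5349

6.5349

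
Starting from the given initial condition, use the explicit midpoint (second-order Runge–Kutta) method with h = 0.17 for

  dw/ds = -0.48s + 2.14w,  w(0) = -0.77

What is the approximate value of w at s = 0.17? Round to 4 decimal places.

-1.1080

Midpoint: k1 = f(s_n, w_n); k2 = f(s_n + h/2, w_n + (h/2)·k1); w_{n+1} = w_n + h·k2.
s=0.000000, w=-0.770000:
  k1 = f(0.000000, -0.770000) = -1.647800
  k2 = f(0.085000, -0.910063) = -1.988335
  w ← -0.770000 + 0.17·(-1.988335) = -1.108017
w(0.17) ≈ -1.1080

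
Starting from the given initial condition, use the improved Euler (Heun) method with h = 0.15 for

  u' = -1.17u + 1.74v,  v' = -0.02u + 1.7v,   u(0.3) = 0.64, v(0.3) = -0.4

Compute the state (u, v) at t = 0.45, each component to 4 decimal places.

0.4287, -0.5168

Heun on (u,v): k1 = f(t_n, state_n); k2 = f(t_n + h, state_n + h·k1); state_{n+1} = state_n + (h/2)·(k1 + k2).
0.300000: (0.640000, -0.400000)
  k1 = (-1.444800, -0.692800)
  predictor → (0.423280, -0.503920)
  k2 = (-1.372058, -0.865130)
  → (0.428736, -0.516845)
(u(0.45), v(0.45)) ≈ (0.4287, -0.5168)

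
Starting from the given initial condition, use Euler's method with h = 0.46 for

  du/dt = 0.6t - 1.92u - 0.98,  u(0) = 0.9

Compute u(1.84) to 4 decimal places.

Euler: u_{n+1} = u_n + h·f(t_n, u_n).
t=0.000000, u=0.900000: f=-2.708000 → u ← 0.900000 + 0.46·(-2.708000) = -0.345680
t=0.460000, u=-0.345680: f=-0.040294 → u ← -0.345680 + 0.46·(-0.040294) = -0.364215
t=0.920000, u=-0.364215: f=0.271294 → u ← -0.364215 + 0.46·0.271294 = -0.239420
t=1.380000, u=-0.239420: f=0.307687 → u ← -0.239420 + 0.46·0.307687 = -0.097884
u(1.84) ≈ -0.0979

-0.0979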